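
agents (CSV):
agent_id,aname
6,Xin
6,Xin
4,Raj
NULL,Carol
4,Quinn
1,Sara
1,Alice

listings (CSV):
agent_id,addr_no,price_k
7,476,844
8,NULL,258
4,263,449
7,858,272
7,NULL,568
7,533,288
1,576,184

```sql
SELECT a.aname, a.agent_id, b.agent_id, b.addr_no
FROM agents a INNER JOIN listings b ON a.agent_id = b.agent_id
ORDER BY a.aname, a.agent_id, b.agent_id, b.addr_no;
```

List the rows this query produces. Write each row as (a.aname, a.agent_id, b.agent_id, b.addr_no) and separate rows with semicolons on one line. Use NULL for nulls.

(Alice, 1, 1, 576); (Quinn, 4, 4, 263); (Raj, 4, 4, 263); (Sara, 1, 1, 576)

INNER JOIN keeps only pairs where the ON condition holds.
Matching on a.agent_id = b.agent_id. A NULL in a compared column never satisfies the condition.
- a row (agent_id=6): no match → dropped.
- a row (agent_id=6): no match → dropped.
- a row (agent_id=4): matches 1 b row(s) → 1 output row(s).
- a row (agent_id=NULL): no match → dropped.
- a row (agent_id=4): matches 1 b row(s) → 1 output row(s).
- a row (agent_id=1): matches 1 b row(s) → 1 output row(s).
- a row (agent_id=1): matches 1 b row(s) → 1 output row(s).
After projecting and ordering:
a.aname | a.agent_id | b.agent_id | b.addr_no
Alice | 1 | 1 | 576
Quinn | 4 | 4 | 263
Raj | 4 | 4 | 263
Sara | 1 | 1 | 576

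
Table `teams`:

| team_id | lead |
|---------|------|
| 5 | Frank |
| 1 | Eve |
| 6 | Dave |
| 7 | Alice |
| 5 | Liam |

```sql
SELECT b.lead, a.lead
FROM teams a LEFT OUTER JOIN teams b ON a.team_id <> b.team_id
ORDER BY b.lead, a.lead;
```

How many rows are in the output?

18

LEFT JOIN keeps every row from `teams a`; unmatched rows get NULL for `teams b`'s columns.
Matching on a.team_id <> b.team_id.
- a row (team_id=5): matches 3 b row(s) → 3 output row(s).
- a row (team_id=1): matches 4 b row(s) → 4 output row(s).
- a row (team_id=6): matches 4 b row(s) → 4 output row(s).
- a row (team_id=7): matches 4 b row(s) → 4 output row(s).
- a row (team_id=5): matches 3 b row(s) → 3 output row(s).
Total: 18 rows.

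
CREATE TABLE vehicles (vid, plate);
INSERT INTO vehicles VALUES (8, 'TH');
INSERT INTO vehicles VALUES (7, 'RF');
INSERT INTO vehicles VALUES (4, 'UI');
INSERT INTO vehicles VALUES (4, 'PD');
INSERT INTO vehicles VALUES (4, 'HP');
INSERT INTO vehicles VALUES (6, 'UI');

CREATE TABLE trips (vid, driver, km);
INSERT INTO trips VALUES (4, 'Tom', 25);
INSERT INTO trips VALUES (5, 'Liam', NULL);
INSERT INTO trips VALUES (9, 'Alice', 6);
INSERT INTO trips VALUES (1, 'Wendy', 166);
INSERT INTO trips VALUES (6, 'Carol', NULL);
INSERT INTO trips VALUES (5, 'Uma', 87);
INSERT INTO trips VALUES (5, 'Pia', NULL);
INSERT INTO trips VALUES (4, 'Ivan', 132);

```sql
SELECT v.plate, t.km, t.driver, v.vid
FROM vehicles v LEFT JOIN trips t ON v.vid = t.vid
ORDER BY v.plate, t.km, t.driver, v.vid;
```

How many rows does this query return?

LEFT JOIN keeps every row from `vehicles`; unmatched rows get NULL for `trips`'s columns.
Matching on v.vid = t.vid.
- v[0] vid=8 → no match; kept with NULLs on the t side.
- v[1] vid=7 → no match; kept with NULLs on the t side.
- v[2] vid=4 → 2 match(es) in t → 2 row(s).
- v[3] vid=4 → 2 match(es) in t → 2 row(s).
- v[4] vid=4 → 2 match(es) in t → 2 row(s).
- v[5] vid=6 → 1 match(es) in t → 1 row(s).
Total: 7 matched + 2 padded = 9 rows.

9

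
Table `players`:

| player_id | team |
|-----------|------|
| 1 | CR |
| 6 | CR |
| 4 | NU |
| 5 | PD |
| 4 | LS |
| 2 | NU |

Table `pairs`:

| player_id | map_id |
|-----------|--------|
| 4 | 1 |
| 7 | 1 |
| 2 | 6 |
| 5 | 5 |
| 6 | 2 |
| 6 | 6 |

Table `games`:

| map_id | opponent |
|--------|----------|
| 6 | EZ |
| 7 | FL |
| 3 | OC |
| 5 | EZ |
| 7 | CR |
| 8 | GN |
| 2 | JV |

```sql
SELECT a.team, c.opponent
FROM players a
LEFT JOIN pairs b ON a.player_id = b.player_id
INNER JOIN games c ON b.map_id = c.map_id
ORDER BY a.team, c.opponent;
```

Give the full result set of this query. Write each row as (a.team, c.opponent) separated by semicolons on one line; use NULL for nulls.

(CR, EZ); (CR, JV); (NU, EZ); (PD, EZ)

Step 1 — a LEFT JOIN b on player_id → 7 row(s).
Then INNER JOIN `games c` on map_id: keep only rows whose b.map_id appears in c.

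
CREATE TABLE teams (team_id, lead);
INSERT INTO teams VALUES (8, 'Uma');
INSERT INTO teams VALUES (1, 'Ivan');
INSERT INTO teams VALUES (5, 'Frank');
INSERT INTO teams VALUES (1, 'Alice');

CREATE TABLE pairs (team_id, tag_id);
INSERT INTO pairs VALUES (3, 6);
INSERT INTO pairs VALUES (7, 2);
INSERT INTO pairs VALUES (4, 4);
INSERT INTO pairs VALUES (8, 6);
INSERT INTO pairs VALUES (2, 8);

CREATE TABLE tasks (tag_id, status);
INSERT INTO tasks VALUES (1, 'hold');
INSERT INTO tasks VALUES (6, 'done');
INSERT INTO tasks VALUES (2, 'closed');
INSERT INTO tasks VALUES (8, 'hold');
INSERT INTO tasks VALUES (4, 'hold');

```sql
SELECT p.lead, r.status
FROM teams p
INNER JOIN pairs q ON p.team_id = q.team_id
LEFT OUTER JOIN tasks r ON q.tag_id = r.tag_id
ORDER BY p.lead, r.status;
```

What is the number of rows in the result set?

1

Step 1 — p INNER JOIN q on team_id → 1 row(s).
Then LEFT JOIN `tasks r` on tag_id: each of those 1 rows is kept; rows whose q.tag_id has no match in r get NULL for r's columns.
Result: 1 row(s).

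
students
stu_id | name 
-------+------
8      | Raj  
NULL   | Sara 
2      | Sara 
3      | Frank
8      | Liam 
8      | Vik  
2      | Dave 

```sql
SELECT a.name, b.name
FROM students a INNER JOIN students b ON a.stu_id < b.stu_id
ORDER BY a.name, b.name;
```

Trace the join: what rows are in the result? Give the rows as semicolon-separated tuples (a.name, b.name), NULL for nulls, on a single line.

INNER JOIN keeps only pairs where the ON condition holds.
Matching on a.stu_id < b.stu_id. A NULL in a compared column never satisfies the condition.
- a (stu_id=8) has no partner → excluded.
- a (stu_id=NULL) has no partner → excluded.
- a (stu_id=2) pairs with 4 row(s) of b.
- a (stu_id=3) pairs with 3 row(s) of b.
- a (stu_id=8) has no partner → excluded.
- a (stu_id=8) has no partner → excluded.
- a (stu_id=2) pairs with 4 row(s) of b.

(Dave, Frank); (Dave, Liam); (Dave, Raj); (Dave, Vik); (Frank, Liam); (Frank, Raj); (Frank, Vik); (Sara, Frank); (Sara, Liam); (Sara, Raj); (Sara, Vik)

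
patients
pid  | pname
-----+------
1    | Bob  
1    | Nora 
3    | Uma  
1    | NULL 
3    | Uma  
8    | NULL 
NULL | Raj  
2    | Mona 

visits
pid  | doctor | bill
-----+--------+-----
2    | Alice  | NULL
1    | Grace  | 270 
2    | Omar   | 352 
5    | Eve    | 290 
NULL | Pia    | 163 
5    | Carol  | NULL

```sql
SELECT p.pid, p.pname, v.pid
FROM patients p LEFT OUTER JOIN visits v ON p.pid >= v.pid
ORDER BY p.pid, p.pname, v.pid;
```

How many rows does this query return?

18

LEFT JOIN keeps every row from `patients`; unmatched rows get NULL for `visits`'s columns.
Matching on p.pid >= v.pid. A NULL in a compared column never satisfies the condition.
- p[0] pid=1 → 1 match(es) in v → 1 row(s).
- p[1] pid=1 → 1 match(es) in v → 1 row(s).
- p[2] pid=3 → 3 match(es) in v → 3 row(s).
- p[3] pid=1 → 1 match(es) in v → 1 row(s).
- p[4] pid=3 → 3 match(es) in v → 3 row(s).
- p[5] pid=8 → 5 match(es) in v → 5 row(s).
- p[6] pid=NULL → no match; kept with NULLs on the v side.
- p[7] pid=2 → 3 match(es) in v → 3 row(s).
Total: 17 matched + 1 padded = 18 rows.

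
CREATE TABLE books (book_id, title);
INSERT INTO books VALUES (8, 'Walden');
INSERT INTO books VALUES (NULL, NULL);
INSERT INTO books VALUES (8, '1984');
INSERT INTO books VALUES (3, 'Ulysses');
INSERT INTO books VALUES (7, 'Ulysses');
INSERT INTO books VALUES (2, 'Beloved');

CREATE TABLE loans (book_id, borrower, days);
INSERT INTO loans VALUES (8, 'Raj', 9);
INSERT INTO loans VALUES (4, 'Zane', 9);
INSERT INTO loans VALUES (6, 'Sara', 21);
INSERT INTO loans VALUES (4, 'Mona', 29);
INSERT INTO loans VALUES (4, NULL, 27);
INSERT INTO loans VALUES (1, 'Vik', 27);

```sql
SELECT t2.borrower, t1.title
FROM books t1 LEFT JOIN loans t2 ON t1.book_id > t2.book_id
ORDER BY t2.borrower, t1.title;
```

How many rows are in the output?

18

LEFT JOIN keeps every row from `books`; unmatched rows get NULL for `loans`'s columns.
Matching on t1.book_id > t2.book_id. A NULL in a compared column never satisfies the condition.
Matched pairs: 17; unmatched t1 rows kept: 1.
Total: 17 matched + 1 padded = 18 rows.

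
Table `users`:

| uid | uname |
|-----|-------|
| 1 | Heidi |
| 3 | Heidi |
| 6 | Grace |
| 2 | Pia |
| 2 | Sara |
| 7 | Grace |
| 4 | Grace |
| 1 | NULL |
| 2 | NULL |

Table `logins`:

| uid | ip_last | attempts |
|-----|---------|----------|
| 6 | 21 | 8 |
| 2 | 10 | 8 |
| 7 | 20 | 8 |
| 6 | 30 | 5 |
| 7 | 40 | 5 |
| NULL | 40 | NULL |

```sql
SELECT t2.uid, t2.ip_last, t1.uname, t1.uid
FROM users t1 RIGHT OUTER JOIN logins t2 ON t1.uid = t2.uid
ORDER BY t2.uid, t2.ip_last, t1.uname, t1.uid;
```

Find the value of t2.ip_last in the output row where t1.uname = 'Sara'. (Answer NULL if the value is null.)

10

RIGHT JOIN keeps every row from `logins`; unmatched rows get NULL for `users`'s columns.
Matching on t1.uid = t2.uid. A NULL in a compared column never satisfies the condition.
Matched pairs: 7; unmatched t2 rows kept: 1.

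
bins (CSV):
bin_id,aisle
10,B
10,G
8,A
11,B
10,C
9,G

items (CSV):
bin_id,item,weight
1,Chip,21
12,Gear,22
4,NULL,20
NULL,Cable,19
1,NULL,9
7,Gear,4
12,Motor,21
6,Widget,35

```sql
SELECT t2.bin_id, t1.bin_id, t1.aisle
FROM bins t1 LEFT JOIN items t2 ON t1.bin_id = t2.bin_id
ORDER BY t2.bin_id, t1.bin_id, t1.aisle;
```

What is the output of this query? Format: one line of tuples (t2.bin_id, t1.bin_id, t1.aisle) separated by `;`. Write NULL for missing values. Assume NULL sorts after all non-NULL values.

(NULL, 8, A); (NULL, 9, G); (NULL, 10, B); (NULL, 10, C); (NULL, 10, G); (NULL, 11, B)

LEFT JOIN keeps every row from `bins`; unmatched rows get NULL for `items`'s columns.
Matching on t1.bin_id = t2.bin_id. A NULL in a compared column never satisfies the condition.
Matched pairs: 0; unmatched t1 rows kept: 6.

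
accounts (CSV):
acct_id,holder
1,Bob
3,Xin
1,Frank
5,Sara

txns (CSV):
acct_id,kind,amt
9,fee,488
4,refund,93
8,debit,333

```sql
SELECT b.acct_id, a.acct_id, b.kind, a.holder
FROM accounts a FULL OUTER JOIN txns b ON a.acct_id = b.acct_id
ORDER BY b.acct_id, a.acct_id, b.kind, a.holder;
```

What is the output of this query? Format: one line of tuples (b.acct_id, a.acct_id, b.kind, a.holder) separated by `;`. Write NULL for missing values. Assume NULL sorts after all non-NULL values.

(4, NULL, refund, NULL); (8, NULL, debit, NULL); (9, NULL, fee, NULL); (NULL, 1, NULL, Bob); (NULL, 1, NULL, Frank); (NULL, 3, NULL, Xin); (NULL, 5, NULL, Sara)

FULL OUTER JOIN keeps every row from both sides; unmatched rows get NULL for the other side's columns.
Matching on a.acct_id = b.acct_id.
Matched pairs: 0; unmatched a rows kept: 4; unmatched b rows kept: 3.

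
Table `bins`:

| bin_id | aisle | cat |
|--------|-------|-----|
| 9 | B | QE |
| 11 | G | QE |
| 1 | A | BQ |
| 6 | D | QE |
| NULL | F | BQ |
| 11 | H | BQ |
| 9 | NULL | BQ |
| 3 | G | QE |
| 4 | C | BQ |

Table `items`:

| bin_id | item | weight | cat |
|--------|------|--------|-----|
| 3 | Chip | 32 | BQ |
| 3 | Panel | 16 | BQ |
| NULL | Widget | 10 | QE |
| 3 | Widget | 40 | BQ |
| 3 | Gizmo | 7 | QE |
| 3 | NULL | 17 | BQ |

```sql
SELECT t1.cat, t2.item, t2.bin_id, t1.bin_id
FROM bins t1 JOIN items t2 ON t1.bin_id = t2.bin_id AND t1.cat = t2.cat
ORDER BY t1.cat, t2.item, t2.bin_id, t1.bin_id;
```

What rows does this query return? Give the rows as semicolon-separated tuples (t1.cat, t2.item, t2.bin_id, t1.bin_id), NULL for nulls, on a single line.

INNER JOIN keeps only pairs where the ON condition holds.
Matching on t1.bin_id = t2.bin_id AND t1.cat = t2.cat. A NULL in a compared column never satisfies the condition.
- bin_id=9, cat=QE: no matching t2 row, dropped.
- bin_id=11, cat=QE: no matching t2 row, dropped.
- bin_id=1, cat=BQ: no matching t2 row, dropped.
- bin_id=6, cat=QE: no matching t2 row, dropped.
- bin_id=NULL, cat=BQ: no matching t2 row, dropped.
- bin_id=11, cat=BQ: no matching t2 row, dropped.
- bin_id=9, cat=BQ: no matching t2 row, dropped.
- bin_id=3, cat=QE: 1 matching t2 row(s), so 1 row(s) emitted.
- bin_id=4, cat=BQ: no matching t2 row, dropped.
After projecting and ordering:
t1.cat | t2.item | t2.bin_id | t1.bin_id
QE | Gizmo | 3 | 3

(QE, Gizmo, 3, 3)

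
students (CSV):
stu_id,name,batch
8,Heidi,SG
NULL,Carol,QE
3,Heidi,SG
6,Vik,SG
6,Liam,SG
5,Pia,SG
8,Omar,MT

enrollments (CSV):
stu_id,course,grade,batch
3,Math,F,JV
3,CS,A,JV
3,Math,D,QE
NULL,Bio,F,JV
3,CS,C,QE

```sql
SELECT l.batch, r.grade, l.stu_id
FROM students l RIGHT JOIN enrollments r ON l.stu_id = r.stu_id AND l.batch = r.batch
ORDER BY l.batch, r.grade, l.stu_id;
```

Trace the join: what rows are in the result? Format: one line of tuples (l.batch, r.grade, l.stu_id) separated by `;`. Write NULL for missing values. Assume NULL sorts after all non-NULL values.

(NULL, A, NULL); (NULL, C, NULL); (NULL, D, NULL); (NULL, F, NULL); (NULL, F, NULL)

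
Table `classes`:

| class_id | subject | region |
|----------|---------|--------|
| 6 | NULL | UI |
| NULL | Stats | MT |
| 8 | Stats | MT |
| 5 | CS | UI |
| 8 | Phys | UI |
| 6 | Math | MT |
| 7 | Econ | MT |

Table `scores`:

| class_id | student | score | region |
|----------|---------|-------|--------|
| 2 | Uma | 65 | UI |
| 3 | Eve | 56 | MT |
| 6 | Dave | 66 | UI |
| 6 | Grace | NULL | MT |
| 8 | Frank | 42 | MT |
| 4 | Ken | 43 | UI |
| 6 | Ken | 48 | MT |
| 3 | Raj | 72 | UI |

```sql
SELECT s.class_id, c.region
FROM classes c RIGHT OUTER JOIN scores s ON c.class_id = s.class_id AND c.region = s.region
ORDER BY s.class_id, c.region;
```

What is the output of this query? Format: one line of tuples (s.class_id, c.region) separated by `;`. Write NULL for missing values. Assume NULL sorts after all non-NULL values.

(2, NULL); (3, NULL); (3, NULL); (4, NULL); (6, MT); (6, MT); (6, UI); (8, MT)

RIGHT JOIN keeps every row from `scores`; unmatched rows get NULL for `classes`'s columns.
Matching on c.class_id = s.class_id AND c.region = s.region. A NULL in a compared column never satisfies the condition.
Matched pairs: 4; unmatched s rows kept: 4.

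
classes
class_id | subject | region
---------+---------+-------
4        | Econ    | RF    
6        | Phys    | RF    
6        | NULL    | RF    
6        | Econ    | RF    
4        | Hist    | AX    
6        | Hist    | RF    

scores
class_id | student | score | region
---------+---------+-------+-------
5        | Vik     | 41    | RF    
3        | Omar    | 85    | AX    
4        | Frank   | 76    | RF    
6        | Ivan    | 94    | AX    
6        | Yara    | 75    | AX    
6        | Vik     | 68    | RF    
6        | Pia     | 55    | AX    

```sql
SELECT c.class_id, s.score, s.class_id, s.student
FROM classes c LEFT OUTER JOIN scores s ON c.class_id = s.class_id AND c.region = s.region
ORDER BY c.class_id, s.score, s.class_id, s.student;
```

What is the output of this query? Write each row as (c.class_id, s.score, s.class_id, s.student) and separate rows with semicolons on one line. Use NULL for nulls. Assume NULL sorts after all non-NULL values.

LEFT JOIN keeps every row from `classes`; unmatched rows get NULL for `scores`'s columns.
Matching on c.class_id = s.class_id AND c.region = s.region.
- c[0] class_id=4, region=RF → 1 match(es) in s → 1 row(s).
- c[1] class_id=6, region=RF → 1 match(es) in s → 1 row(s).
- c[2] class_id=6, region=RF → 1 match(es) in s → 1 row(s).
- c[3] class_id=6, region=RF → 1 match(es) in s → 1 row(s).
- c[4] class_id=4, region=AX → no match; kept with NULLs on the s side.
- c[5] class_id=6, region=RF → 1 match(es) in s → 1 row(s).
After projecting and ordering:
c.class_id | s.score | s.class_id | s.student
4 | 76 | 4 | Frank
4 | NULL | NULL | NULL
6 | 68 | 6 | Vik
6 | 68 | 6 | Vik
6 | 68 | 6 | Vik
6 | 68 | 6 | Vik

(4, 76, 4, Frank); (4, NULL, NULL, NULL); (6, 68, 6, Vik); (6, 68, 6, Vik); (6, 68, 6, Vik); (6, 68, 6, Vik)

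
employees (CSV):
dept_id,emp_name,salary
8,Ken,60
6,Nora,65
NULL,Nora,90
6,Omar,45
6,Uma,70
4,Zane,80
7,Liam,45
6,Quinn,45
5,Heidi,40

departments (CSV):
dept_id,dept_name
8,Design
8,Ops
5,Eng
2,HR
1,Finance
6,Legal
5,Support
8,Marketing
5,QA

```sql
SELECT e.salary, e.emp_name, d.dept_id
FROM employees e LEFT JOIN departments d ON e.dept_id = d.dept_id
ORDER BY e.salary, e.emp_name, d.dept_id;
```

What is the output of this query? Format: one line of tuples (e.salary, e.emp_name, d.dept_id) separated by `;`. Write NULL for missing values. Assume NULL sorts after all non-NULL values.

(40, Heidi, 5); (40, Heidi, 5); (40, Heidi, 5); (45, Liam, NULL); (45, Omar, 6); (45, Quinn, 6); (60, Ken, 8); (60, Ken, 8); (60, Ken, 8); (65, Nora, 6); (70, Uma, 6); (80, Zane, NULL); (90, Nora, NULL)

LEFT JOIN keeps every row from `employees`; unmatched rows get NULL for `departments`'s columns.
Matching on e.dept_id = d.dept_id. A NULL in a compared column never satisfies the condition.
- e (dept_id=8) pairs with 3 row(s) of d.
- e (dept_id=6) pairs with 1 row(s) of d.
- e (dept_id=NULL) has no partner → padded with NULL.
- e (dept_id=6) pairs with 1 row(s) of d.
- e (dept_id=6) pairs with 1 row(s) of d.
- e (dept_id=4) has no partner → padded with NULL.
- e (dept_id=7) has no partner → padded with NULL.
- e (dept_id=6) pairs with 1 row(s) of d.
- e (dept_id=5) pairs with 3 row(s) of d.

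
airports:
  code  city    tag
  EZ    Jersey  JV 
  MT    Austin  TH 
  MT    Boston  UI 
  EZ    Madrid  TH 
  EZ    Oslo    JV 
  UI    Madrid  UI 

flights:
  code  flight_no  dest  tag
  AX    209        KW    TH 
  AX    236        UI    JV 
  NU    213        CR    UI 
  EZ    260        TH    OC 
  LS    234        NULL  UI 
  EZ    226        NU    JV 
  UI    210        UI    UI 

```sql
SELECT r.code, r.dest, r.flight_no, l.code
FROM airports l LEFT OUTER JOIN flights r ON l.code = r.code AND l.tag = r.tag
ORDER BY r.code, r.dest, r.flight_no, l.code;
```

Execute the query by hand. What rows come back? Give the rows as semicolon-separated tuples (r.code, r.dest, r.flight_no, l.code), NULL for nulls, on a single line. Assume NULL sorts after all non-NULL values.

(EZ, NU, 226, EZ); (EZ, NU, 226, EZ); (UI, UI, 210, UI); (NULL, NULL, NULL, EZ); (NULL, NULL, NULL, MT); (NULL, NULL, NULL, MT)

LEFT JOIN keeps every row from `airports`; unmatched rows get NULL for `flights`'s columns.
Matching on l.code = r.code AND l.tag = r.tag.
Matched pairs: 3; unmatched l rows kept: 3.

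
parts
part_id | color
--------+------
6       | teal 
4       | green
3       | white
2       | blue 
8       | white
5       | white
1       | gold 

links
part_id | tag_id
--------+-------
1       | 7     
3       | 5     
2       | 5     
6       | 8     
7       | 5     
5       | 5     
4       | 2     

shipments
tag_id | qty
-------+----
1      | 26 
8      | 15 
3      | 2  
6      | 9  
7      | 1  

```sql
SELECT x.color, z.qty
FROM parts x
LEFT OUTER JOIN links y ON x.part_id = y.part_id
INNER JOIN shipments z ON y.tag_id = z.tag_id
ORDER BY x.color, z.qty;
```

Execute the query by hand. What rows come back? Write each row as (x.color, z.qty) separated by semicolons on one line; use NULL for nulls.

Evaluate left to right. First `parts x LEFT JOIN links y` on part_id: 7 row(s).
Then INNER JOIN `shipments z` on tag_id: keep only rows whose y.tag_id appears in z.

(gold, 1); (teal, 15)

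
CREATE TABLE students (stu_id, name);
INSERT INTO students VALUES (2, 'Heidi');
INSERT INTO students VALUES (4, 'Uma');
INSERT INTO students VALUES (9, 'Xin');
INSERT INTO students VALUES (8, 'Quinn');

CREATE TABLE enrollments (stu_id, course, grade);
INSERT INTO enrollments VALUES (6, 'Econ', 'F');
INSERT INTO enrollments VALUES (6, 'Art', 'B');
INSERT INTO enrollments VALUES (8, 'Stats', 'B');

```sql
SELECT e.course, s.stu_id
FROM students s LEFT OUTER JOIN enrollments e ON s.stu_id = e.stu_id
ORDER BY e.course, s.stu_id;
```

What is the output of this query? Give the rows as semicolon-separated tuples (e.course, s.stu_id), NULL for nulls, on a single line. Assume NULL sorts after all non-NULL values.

(Stats, 8); (NULL, 2); (NULL, 4); (NULL, 9)

LEFT JOIN keeps every row from `students`; unmatched rows get NULL for `enrollments`'s columns.
Matching on s.stu_id = e.stu_id.
- s[0] stu_id=2 → no match; kept with NULLs on the e side.
- s[1] stu_id=4 → no match; kept with NULLs on the e side.
- s[2] stu_id=9 → no match; kept with NULLs on the e side.
- s[3] stu_id=8 → 1 match(es) in e → 1 row(s).
After projecting and ordering:
e.course | s.stu_id
Stats | 8
NULL | 2
NULL | 4
NULL | 9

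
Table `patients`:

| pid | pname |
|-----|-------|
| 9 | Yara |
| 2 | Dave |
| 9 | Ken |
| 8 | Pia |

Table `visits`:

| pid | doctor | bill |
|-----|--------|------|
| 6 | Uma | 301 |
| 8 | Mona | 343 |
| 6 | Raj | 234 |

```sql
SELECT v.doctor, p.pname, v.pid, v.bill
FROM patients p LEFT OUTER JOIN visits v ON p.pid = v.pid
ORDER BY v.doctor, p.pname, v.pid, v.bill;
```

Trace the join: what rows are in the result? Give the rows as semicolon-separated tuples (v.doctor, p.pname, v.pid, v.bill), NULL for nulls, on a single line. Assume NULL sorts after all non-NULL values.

LEFT JOIN keeps every row from `patients`; unmatched rows get NULL for `visits`'s columns.
Matching on p.pid = v.pid.
Matched pairs: 1; unmatched p rows kept: 3.

(Mona, Pia, 8, 343); (NULL, Dave, NULL, NULL); (NULL, Ken, NULL, NULL); (NULL, Yara, NULL, NULL)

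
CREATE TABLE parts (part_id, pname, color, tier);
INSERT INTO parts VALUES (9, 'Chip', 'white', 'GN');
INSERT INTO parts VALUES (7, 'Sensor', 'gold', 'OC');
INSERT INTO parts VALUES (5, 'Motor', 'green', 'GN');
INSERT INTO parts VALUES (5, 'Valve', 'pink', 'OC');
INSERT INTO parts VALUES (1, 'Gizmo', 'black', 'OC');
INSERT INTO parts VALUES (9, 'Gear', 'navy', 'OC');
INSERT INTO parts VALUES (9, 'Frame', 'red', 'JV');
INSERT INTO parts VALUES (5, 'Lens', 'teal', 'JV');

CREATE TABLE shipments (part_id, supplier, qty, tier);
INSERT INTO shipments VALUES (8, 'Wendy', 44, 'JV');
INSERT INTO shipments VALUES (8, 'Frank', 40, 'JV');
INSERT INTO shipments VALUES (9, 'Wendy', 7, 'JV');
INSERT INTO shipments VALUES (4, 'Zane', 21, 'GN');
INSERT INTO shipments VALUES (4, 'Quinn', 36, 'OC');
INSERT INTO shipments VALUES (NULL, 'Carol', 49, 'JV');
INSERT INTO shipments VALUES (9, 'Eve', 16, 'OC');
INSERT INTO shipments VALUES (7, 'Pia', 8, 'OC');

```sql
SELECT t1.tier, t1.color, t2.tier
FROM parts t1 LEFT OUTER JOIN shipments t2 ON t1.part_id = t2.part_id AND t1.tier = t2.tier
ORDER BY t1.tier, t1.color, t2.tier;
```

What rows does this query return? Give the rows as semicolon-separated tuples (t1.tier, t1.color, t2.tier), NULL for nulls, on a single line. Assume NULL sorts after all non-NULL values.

LEFT JOIN keeps every row from `parts`; unmatched rows get NULL for `shipments`'s columns.
Matching on t1.part_id = t2.part_id AND t1.tier = t2.tier. A NULL in a compared column never satisfies the condition.
- part_id=9, tier=GN: no t2 row matches, row kept with t2 columns NULL.
- part_id=7, tier=OC: 1 matching t2 row(s), so 1 row(s) emitted.
- part_id=5, tier=GN: no t2 row matches, row kept with t2 columns NULL.
- part_id=5, tier=OC: no t2 row matches, row kept with t2 columns NULL.
- part_id=1, tier=OC: no t2 row matches, row kept with t2 columns NULL.
- part_id=9, tier=OC: 1 matching t2 row(s), so 1 row(s) emitted.
- part_id=9, tier=JV: 1 matching t2 row(s), so 1 row(s) emitted.
- part_id=5, tier=JV: no t2 row matches, row kept with t2 columns NULL.
After projecting and ordering:
t1.tier | t1.color | t2.tier
GN | green | NULL
GN | white | NULL
JV | red | JV
JV | teal | NULL
OC | black | NULL
OC | gold | OC
OC | navy | OC
OC | pink | NULL

(GN, green, NULL); (GN, white, NULL); (JV, red, JV); (JV, teal, NULL); (OC, black, NULL); (OC, gold, OC); (OC, navy, OC); (OC, pink, NULL)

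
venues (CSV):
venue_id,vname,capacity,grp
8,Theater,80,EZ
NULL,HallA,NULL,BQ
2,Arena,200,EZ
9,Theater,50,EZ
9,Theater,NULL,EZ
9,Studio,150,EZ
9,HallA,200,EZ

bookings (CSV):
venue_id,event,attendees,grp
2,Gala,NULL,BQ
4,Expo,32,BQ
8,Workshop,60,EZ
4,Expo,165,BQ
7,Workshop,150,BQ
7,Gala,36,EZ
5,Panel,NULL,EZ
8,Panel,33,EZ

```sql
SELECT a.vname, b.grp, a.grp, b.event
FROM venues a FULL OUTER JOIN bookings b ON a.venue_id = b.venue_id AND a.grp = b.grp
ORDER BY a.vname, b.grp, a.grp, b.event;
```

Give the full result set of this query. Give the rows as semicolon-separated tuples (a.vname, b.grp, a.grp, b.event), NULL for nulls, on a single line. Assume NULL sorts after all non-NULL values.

(Arena, NULL, EZ, NULL); (HallA, NULL, BQ, NULL); (HallA, NULL, EZ, NULL); (Studio, NULL, EZ, NULL); (Theater, EZ, EZ, Panel); (Theater, EZ, EZ, Workshop); (Theater, NULL, EZ, NULL); (Theater, NULL, EZ, NULL); (NULL, BQ, NULL, Expo); (NULL, BQ, NULL, Expo); (NULL, BQ, NULL, Gala); (NULL, BQ, NULL, Workshop); (NULL, EZ, NULL, Gala); (NULL, EZ, NULL, Panel)

FULL OUTER JOIN keeps every row from both sides; unmatched rows get NULL for the other side's columns.
Matching on a.venue_id = b.venue_id AND a.grp = b.grp. A NULL in a compared column never satisfies the condition.
- a row (venue_id=8, grp=EZ): matches 2 b row(s) → 2 output row(s).
- a row (venue_id=NULL, grp=BQ): no match → kept, b columns NULL.
- a row (venue_id=2, grp=EZ): no match → kept, b columns NULL.
- a row (venue_id=9, grp=EZ): no match → kept, b columns NULL.
- a row (venue_id=9, grp=EZ): no match → kept, b columns NULL.
- a row (venue_id=9, grp=EZ): no match → kept, b columns NULL.
- a row (venue_id=9, grp=EZ): no match → kept, b columns NULL.
- plus 6 unmatched b row(s), each kept with NULL a columns.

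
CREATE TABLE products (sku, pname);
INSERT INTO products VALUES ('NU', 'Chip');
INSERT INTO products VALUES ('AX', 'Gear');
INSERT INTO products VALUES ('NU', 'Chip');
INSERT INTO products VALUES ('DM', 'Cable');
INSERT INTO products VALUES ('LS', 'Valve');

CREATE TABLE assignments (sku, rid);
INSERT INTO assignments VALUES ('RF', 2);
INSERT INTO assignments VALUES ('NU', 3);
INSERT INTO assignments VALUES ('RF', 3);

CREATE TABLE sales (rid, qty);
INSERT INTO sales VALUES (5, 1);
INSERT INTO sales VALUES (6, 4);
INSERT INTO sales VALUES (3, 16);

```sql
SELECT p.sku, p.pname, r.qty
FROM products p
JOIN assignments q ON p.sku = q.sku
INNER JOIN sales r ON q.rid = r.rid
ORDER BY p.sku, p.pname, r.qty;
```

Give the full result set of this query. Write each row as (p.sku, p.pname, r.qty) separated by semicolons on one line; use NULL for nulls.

(NU, Chip, 16); (NU, Chip, 16)

Step 1 — p INNER JOIN q on sku → 2 row(s).
Then INNER JOIN `sales r` on rid: keep only rows whose q.rid appears in r.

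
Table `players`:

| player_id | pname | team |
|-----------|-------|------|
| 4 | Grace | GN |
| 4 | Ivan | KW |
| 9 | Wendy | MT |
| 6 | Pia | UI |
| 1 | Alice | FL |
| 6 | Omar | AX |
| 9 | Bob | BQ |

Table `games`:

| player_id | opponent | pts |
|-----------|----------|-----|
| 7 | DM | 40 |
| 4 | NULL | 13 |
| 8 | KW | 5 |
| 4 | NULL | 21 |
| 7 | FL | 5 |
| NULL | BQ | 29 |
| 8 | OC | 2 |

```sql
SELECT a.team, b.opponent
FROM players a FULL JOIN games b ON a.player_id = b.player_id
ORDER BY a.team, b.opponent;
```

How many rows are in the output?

FULL OUTER JOIN keeps every row from both sides; unmatched rows get NULL for the other side's columns.
Matching on a.player_id = b.player_id. A NULL in a compared column never satisfies the condition.
Matched pairs: 4; unmatched a rows kept: 5; unmatched b rows kept: 5.
Total: 4 matched + 10 padded = 14 rows.

14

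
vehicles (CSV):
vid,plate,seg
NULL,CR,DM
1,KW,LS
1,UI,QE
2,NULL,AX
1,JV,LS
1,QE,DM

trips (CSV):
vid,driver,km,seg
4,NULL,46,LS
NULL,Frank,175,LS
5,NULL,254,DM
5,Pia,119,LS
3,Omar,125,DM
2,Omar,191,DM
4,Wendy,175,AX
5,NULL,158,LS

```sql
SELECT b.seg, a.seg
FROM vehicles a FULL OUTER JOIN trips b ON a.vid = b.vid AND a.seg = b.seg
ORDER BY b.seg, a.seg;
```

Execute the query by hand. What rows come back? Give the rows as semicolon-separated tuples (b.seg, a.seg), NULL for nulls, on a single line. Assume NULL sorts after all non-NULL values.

FULL OUTER JOIN keeps every row from both sides; unmatched rows get NULL for the other side's columns.
Matching on a.vid = b.vid AND a.seg = b.seg. A NULL in a compared column never satisfies the condition.
- a (vid=NULL, seg=DM) has no partner → padded with NULL.
- a (vid=1, seg=LS) has no partner → padded with NULL.
- a (vid=1, seg=QE) has no partner → padded with NULL.
- a (vid=2, seg=AX) has no partner → padded with NULL.
- a (vid=1, seg=LS) has no partner → padded with NULL.
- a (vid=1, seg=DM) has no partner → padded with NULL.
- 8 b row(s) had no a match → kept, a columns NULL.

(AX, NULL); (DM, NULL); (DM, NULL); (DM, NULL); (LS, NULL); (LS, NULL); (LS, NULL); (LS, NULL); (NULL, AX); (NULL, DM); (NULL, DM); (NULL, LS); (NULL, LS); (NULL, QE)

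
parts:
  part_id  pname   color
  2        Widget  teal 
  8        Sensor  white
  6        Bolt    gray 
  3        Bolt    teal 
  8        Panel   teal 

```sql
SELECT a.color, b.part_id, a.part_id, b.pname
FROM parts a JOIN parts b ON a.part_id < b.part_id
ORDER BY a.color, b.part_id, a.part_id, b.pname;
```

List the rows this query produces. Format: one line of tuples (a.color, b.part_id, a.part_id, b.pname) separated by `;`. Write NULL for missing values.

INNER JOIN keeps only pairs where the ON condition holds.
Matching on a.part_id < b.part_id.
Matched pairs: 9.

(gray, 8, 6, Panel); (gray, 8, 6, Sensor); (teal, 3, 2, Bolt); (teal, 6, 2, Bolt); (teal, 6, 3, Bolt); (teal, 8, 2, Panel); (teal, 8, 2, Sensor); (teal, 8, 3, Panel); (teal, 8, 3, Sensor)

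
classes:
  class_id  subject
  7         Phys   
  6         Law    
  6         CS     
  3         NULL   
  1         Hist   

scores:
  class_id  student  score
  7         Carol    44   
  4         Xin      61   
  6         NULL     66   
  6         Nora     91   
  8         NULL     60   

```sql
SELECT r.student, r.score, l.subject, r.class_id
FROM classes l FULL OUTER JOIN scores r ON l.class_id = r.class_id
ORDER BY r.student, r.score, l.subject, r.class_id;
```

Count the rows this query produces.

9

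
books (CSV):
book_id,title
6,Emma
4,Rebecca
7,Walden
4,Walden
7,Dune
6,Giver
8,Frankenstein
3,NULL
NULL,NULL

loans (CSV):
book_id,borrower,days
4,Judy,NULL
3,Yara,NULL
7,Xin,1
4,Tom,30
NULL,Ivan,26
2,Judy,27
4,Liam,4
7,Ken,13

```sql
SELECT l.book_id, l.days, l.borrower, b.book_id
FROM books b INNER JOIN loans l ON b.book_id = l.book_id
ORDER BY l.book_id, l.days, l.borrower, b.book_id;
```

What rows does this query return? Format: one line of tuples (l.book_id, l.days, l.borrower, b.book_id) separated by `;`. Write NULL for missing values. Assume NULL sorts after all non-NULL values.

(3, NULL, Yara, 3); (4, 4, Liam, 4); (4, 4, Liam, 4); (4, 30, Tom, 4); (4, 30, Tom, 4); (4, NULL, Judy, 4); (4, NULL, Judy, 4); (7, 1, Xin, 7); (7, 1, Xin, 7); (7, 13, Ken, 7); (7, 13, Ken, 7)

INNER JOIN keeps only pairs where the ON condition holds.
Matching on b.book_id = l.book_id. A NULL in a compared column never satisfies the condition.
- b[0] book_id=6 → no match; dropped.
- b[1] book_id=4 → 3 match(es) in l → 3 row(s).
- b[2] book_id=7 → 2 match(es) in l → 2 row(s).
- b[3] book_id=4 → 3 match(es) in l → 3 row(s).
- b[4] book_id=7 → 2 match(es) in l → 2 row(s).
- b[5] book_id=6 → no match; dropped.
- b[6] book_id=8 → no match; dropped.
- b[7] book_id=3 → 1 match(es) in l → 1 row(s).
- b[8] book_id=NULL → no match; dropped.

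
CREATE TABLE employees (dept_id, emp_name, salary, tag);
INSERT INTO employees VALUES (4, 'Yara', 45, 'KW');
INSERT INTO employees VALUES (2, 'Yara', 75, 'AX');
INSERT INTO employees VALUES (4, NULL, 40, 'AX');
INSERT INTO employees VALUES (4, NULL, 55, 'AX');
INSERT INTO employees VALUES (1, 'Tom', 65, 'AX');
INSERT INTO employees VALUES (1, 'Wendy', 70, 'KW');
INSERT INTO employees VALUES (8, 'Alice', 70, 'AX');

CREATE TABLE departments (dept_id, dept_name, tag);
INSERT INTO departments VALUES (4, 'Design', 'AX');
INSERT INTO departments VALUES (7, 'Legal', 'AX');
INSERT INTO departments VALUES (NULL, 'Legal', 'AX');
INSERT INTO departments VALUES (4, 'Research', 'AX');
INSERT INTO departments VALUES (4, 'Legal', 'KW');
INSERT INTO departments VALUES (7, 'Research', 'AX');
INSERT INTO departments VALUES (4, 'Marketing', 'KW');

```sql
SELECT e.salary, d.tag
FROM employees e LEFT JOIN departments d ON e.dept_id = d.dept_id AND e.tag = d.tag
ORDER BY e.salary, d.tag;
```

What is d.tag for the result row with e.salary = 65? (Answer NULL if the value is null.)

LEFT JOIN keeps every row from `employees`; unmatched rows get NULL for `departments`'s columns.
Matching on e.dept_id = d.dept_id AND e.tag = d.tag. A NULL in a compared column never satisfies the condition.
- e[0] dept_id=4, tag=KW → 2 match(es) in d → 2 row(s).
- e[1] dept_id=2, tag=AX → no match; kept with NULLs on the d side.
- e[2] dept_id=4, tag=AX → 2 match(es) in d → 2 row(s).
- e[3] dept_id=4, tag=AX → 2 match(es) in d → 2 row(s).
- e[4] dept_id=1, tag=AX → no match; kept with NULLs on the d side.
- e[5] dept_id=1, tag=KW → no match; kept with NULLs on the d side.
- e[6] dept_id=8, tag=AX → no match; kept with NULLs on the d side.

NULL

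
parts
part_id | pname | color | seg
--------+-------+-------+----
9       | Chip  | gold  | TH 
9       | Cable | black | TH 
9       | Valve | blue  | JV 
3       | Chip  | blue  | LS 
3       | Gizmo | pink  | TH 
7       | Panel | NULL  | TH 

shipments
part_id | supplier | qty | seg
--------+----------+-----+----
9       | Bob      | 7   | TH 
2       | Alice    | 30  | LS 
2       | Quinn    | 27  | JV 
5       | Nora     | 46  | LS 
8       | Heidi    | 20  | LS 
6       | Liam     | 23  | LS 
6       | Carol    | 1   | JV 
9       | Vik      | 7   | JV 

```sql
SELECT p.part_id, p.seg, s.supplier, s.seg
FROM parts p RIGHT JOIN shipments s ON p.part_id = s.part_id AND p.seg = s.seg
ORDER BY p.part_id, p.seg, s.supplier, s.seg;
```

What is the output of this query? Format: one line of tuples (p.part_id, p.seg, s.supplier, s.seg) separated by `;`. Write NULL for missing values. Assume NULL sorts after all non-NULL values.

(9, JV, Vik, JV); (9, TH, Bob, TH); (9, TH, Bob, TH); (NULL, NULL, Alice, LS); (NULL, NULL, Carol, JV); (NULL, NULL, Heidi, LS); (NULL, NULL, Liam, LS); (NULL, NULL, Nora, LS); (NULL, NULL, Quinn, JV)

RIGHT JOIN keeps every row from `shipments`; unmatched rows get NULL for `parts`'s columns.
Matching on p.part_id = s.part_id AND p.seg = s.seg.
- p[0] part_id=9, seg=TH → 1 match(es) in s → 1 row(s).
- p[1] part_id=9, seg=TH → 1 match(es) in s → 1 row(s).
- p[2] part_id=9, seg=JV → 1 match(es) in s → 1 row(s).
- p[3] part_id=3, seg=LS → no match.
- p[4] part_id=3, seg=TH → no match.
- p[5] part_id=7, seg=TH → no match.
- 6 s row(s) had no p match → kept, p columns NULL.
After projecting and ordering:
p.part_id | p.seg | s.supplier | s.seg
9 | JV | Vik | JV
9 | TH | Bob | TH
9 | TH | Bob | TH
NULL | NULL | Alice | LS
NULL | NULL | Carol | JV
NULL | NULL | Heidi | LS
NULL | NULL | Liam | LS
NULL | NULL | Nora | LS
NULL | NULL | Quinn | JV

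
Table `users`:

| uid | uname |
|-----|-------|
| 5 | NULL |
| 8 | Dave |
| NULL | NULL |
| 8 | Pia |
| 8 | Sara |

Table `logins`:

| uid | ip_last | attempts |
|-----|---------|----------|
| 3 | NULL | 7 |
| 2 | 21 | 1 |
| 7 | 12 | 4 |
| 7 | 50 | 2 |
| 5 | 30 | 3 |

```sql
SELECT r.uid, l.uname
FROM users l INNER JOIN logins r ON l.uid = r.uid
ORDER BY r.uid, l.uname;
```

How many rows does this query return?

1

INNER JOIN keeps only pairs where the ON condition holds.
Matching on l.uid = r.uid. A NULL in a compared column never satisfies the condition.
- l (uid=5) pairs with 1 row(s) of r.
- l (uid=8) has no partner → excluded.
- l (uid=NULL) has no partner → excluded.
- l (uid=8) has no partner → excluded.
- l (uid=8) has no partner → excluded.
Total: 1 rows.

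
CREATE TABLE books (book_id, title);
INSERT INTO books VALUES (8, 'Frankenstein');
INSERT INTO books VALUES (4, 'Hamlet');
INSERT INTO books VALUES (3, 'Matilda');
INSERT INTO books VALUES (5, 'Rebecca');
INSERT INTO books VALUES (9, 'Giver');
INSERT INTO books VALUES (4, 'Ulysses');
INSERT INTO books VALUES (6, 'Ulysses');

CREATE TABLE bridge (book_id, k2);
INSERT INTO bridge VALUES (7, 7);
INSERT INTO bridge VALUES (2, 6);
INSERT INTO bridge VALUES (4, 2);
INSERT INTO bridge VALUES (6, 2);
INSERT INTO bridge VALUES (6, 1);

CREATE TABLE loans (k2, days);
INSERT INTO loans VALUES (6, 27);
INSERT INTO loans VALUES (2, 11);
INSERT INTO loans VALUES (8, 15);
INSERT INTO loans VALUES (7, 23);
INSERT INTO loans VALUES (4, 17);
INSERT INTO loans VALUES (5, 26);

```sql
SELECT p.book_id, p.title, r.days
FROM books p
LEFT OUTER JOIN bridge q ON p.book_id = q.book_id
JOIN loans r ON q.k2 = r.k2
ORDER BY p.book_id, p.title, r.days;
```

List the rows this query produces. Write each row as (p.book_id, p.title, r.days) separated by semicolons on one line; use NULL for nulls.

(4, Hamlet, 11); (4, Ulysses, 11); (6, Ulysses, 11)

Evaluate left to right. First `books p LEFT JOIN bridge q` on book_id: 8 row(s).
Then INNER JOIN `loans r` on k2: keep only rows whose q.k2 appears in r.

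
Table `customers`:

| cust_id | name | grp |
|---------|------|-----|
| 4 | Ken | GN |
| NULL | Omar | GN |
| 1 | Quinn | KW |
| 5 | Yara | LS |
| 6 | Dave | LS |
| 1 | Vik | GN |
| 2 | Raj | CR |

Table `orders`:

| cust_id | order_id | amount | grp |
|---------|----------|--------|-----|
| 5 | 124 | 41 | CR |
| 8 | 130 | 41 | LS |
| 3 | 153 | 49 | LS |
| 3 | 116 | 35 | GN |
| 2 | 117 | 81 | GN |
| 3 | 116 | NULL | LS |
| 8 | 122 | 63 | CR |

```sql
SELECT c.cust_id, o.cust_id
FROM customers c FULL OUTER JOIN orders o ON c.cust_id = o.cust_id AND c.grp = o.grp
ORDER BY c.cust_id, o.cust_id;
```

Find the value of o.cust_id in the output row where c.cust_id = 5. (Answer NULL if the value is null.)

FULL OUTER JOIN keeps every row from both sides; unmatched rows get NULL for the other side's columns.
Matching on c.cust_id = o.cust_id AND c.grp = o.grp. A NULL in a compared column never satisfies the condition.
Matched pairs: 0; unmatched c rows kept: 7; unmatched o rows kept: 7.

NULL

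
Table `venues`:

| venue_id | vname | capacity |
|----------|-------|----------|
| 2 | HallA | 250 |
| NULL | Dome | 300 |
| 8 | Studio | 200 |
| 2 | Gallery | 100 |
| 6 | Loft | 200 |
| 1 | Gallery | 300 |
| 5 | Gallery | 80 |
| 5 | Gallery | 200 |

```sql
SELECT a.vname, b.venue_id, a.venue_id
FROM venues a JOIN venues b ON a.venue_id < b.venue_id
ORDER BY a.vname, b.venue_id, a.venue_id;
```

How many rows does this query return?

INNER JOIN keeps only pairs where the ON condition holds.
Matching on a.venue_id < b.venue_id. A NULL in a compared column never satisfies the condition.
Matched pairs: 19.
Total: 19 rows.

19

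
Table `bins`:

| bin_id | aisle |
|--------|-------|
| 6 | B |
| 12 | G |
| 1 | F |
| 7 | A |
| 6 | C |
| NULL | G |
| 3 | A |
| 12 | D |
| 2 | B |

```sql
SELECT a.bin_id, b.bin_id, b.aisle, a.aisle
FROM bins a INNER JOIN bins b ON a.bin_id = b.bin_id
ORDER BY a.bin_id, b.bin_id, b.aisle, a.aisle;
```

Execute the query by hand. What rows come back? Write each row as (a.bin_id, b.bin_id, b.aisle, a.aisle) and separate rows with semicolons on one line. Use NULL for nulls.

(1, 1, F, F); (2, 2, B, B); (3, 3, A, A); (6, 6, B, B); (6, 6, B, C); (6, 6, C, B); (6, 6, C, C); (7, 7, A, A); (12, 12, D, D); (12, 12, D, G); (12, 12, G, D); (12, 12, G, G)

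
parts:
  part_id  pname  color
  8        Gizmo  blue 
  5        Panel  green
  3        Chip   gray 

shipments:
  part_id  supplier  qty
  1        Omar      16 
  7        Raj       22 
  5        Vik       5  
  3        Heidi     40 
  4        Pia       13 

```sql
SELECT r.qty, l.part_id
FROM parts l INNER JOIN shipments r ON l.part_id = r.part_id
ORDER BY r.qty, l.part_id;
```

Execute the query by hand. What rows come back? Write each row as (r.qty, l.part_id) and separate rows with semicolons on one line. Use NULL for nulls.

(5, 5); (40, 3)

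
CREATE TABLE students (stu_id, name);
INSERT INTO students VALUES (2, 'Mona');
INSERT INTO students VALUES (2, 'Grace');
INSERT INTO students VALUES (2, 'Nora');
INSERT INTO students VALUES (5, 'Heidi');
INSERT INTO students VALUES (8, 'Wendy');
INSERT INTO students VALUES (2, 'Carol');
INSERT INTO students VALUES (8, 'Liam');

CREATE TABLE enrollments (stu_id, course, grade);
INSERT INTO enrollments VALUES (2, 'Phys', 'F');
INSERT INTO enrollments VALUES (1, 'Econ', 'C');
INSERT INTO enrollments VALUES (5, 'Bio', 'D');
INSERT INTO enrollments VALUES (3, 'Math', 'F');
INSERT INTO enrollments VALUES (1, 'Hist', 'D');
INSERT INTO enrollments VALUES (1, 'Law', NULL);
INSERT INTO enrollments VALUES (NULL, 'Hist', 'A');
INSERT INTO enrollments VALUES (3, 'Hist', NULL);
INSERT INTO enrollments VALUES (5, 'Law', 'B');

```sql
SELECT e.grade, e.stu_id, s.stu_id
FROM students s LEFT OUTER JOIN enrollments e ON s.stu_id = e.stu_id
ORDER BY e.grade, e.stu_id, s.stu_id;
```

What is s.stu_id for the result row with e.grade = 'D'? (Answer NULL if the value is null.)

LEFT JOIN keeps every row from `students`; unmatched rows get NULL for `enrollments`'s columns.
Matching on s.stu_id = e.stu_id. A NULL in a compared column never satisfies the condition.
Matched pairs: 6; unmatched s rows kept: 2.

5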